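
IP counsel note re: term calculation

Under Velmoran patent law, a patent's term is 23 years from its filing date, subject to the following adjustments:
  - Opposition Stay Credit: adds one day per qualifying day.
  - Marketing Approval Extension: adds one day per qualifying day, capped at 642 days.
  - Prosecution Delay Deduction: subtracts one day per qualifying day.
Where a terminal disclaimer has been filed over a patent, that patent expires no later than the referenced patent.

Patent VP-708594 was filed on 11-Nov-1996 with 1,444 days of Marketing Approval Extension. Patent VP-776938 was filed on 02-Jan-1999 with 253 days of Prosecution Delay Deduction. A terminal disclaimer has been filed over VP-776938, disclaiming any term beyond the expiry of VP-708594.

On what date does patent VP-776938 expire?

Natural term of VP-776938:
  Base: filing + 23 years → 2 January 2022.
  Prosecution Delay Deduction: −253 days → 24 April 2021.
Expiry of referenced patent VP-708594:
  Base: filing + 23 years → 11 November 2019.
  Marketing Approval Extension: 1444 days claimed exceeds the 642-day cap, so +642 days → 14 August 2021.
Terminal disclaimer: VP-776938 expires on the earlier of 24 April 2021 and 14 August 2021.

April 24, 2021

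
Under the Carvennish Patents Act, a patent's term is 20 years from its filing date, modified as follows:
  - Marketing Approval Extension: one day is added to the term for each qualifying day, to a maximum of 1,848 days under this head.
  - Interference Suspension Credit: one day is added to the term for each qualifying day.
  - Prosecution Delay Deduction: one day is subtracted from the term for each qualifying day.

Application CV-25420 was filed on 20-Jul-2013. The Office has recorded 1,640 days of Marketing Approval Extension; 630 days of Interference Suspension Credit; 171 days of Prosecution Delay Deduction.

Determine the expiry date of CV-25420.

Base term: filing date + 20 years → 20 July 2033.
Marketing Approval Extension: 1640 days (within the 1848-day cap) → +1640 days → 15 January 2038.
Interference Suspension Credit: +630 days → 7 October 2039.
Prosecution Delay Deduction: −171 days → 19 April 2039.

2039-04-19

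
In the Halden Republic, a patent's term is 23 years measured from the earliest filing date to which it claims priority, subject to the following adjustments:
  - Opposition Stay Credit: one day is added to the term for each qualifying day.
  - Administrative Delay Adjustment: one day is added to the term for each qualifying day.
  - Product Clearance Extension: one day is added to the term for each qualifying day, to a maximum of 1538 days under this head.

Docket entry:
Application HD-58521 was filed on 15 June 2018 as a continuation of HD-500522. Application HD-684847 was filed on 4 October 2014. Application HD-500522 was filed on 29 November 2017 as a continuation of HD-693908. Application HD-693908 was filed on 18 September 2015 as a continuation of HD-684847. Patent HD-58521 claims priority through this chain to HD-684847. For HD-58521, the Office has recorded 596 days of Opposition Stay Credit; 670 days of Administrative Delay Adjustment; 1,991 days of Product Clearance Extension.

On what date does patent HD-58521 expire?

Earliest priority filing: 4 October 2014.
Base term: 4 October 2014 + 23 years → 4 October 2037.
Opposition Stay Credit: +596 days → 23 May 2039.
Administrative Delay Adjustment: +670 days → 23 March 2041.
Product Clearance Extension: 1991 days claimed exceeds the 1538-day cap, so +1538 days → 8 June 2045.

2045-06-08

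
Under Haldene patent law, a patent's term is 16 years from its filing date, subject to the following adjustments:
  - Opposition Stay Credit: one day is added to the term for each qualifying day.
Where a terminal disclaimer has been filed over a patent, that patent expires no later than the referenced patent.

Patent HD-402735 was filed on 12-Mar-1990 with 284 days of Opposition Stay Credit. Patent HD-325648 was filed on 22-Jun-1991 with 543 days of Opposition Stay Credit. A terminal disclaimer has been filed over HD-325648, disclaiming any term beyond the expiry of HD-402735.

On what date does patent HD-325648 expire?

Natural term of HD-325648:
  Base: filing + 16 years → 22 June 2007.
  Opposition Stay Credit: +543 days → 16 December 2008.
Expiry of referenced patent HD-402735:
  Base: filing + 16 years → 12 March 2006.
  Opposition Stay Credit: +284 days → 21 December 2006.
Terminal disclaimer: HD-325648 expires on the earlier of 16 December 2008 and 21 December 2006.

2006-12-21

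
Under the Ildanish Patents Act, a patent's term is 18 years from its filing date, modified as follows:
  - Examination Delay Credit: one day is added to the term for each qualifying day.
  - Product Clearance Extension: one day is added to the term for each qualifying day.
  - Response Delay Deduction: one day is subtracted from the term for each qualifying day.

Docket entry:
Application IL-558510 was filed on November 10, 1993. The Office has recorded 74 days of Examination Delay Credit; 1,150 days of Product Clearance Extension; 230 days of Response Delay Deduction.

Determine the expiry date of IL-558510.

Base term: filing date + 18 years → 10 November 2011.
Examination Delay Credit: +74 days → 23 January 2012.
Product Clearance Extension: +1150 days → 18 March 2015.
Response Delay Deduction: −230 days → 31 July 2014.

2014-07-31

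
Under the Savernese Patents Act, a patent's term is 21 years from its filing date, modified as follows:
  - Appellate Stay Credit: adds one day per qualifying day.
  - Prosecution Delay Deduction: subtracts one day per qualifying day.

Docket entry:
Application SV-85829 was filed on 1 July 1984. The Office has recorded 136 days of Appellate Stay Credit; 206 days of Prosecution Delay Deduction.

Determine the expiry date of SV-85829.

April 22, 2005

Base term: filing date + 21 years → 1 July 2005.
Appellate Stay Credit: +136 days → 14 November 2005.
Prosecution Delay Deduction: −206 days → 22 April 2005.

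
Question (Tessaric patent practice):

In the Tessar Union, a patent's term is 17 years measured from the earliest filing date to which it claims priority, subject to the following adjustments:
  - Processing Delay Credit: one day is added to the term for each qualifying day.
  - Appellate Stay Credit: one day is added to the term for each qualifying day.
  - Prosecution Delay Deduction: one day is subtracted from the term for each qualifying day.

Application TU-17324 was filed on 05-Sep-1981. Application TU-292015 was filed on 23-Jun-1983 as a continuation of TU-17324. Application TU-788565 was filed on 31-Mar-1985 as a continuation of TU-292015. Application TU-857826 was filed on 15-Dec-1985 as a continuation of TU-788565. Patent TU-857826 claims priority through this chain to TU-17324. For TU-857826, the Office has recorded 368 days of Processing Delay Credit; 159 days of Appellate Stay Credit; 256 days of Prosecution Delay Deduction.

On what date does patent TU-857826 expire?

Earliest priority filing: 5 September 1981.
Base term: 5 September 1981 + 17 years → 5 September 1998.
Processing Delay Credit: +368 days → 8 September 1999.
Appellate Stay Credit: +159 days → 14 February 2000.
Prosecution Delay Deduction: −256 days → 3 June 1999.

1999-06-03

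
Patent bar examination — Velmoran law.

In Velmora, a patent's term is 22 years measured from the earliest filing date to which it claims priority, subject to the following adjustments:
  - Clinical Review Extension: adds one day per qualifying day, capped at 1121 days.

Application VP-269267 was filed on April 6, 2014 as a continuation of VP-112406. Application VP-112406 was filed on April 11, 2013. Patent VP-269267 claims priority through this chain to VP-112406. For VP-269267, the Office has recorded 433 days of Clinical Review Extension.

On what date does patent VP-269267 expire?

June 17, 2036

Earliest priority filing: 11 April 2013.
Base term: 11 April 2013 + 22 years → 11 April 2035.
Clinical Review Extension: 433 days (within the 1121-day cap) → +433 days → 17 June 2036.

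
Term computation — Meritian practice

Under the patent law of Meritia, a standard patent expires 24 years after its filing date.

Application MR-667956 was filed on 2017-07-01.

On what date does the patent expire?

2041-07-01

Filing date + 24 years → 1 July 2041.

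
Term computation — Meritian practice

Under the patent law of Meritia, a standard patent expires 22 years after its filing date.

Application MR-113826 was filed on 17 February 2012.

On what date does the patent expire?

Filing date + 22 years → 17 February 2034.

2034-02-17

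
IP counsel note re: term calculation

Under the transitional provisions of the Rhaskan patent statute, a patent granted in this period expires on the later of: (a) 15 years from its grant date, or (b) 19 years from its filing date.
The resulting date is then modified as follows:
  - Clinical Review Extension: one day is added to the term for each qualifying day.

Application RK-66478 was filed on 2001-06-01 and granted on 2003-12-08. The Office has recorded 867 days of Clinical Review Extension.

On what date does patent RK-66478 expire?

2022-10-16

(a) grant + 15 years → 8 December 2018.
(b) filing + 19 years → 1 June 2020.
Later of the two: 1 June 2020.
Clinical Review Extension: +867 days → 16 October 2022.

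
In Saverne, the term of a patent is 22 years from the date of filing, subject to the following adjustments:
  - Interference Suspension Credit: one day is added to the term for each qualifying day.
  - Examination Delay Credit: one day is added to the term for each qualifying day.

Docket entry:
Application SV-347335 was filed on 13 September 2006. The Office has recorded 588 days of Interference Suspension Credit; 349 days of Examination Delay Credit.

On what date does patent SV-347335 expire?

Base term: filing date + 22 years → 13 September 2028.
Interference Suspension Credit: +588 days → 24 April 2030.
Examination Delay Credit: +349 days → 8 April 2031.

2031-04-08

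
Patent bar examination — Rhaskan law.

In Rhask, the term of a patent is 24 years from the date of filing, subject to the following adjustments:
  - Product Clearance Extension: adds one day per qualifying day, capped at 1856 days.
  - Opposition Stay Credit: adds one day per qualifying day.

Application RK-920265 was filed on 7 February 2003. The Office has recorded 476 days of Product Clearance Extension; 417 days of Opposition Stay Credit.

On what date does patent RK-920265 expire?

2029-07-19

Base term: filing date + 24 years → 7 February 2027.
Product Clearance Extension: 476 days (within the 1856-day cap) → +476 days → 28 May 2028.
Opposition Stay Credit: +417 days → 19 July 2029.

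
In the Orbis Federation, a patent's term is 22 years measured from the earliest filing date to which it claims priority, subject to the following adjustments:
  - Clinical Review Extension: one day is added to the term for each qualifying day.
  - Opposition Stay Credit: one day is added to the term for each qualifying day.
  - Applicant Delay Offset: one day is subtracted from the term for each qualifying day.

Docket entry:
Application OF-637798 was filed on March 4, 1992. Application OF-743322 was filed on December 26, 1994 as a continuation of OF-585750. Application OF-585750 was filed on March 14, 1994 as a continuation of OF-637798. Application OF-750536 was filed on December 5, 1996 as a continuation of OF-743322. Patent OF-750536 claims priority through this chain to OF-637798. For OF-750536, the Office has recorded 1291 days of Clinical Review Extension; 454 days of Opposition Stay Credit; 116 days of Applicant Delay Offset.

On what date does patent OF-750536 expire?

August 19, 2018

Earliest priority filing: 4 March 1992.
Base term: 4 March 1992 + 22 years → 4 March 2014.
Clinical Review Extension: +1291 days → 15 September 2017.
Opposition Stay Credit: +454 days → 13 December 2018.
Applicant Delay Offset: −116 days → 19 August 2018.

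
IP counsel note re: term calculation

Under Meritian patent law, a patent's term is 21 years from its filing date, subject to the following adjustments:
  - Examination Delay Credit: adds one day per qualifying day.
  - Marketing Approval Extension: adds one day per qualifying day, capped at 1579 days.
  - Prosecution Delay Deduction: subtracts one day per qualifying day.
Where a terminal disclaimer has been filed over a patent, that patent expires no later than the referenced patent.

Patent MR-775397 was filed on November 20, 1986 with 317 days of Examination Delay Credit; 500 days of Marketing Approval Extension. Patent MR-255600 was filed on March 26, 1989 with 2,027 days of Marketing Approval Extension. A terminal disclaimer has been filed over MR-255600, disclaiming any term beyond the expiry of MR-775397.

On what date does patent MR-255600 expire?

Natural term of MR-255600:
  Base: filing + 21 years → 26 March 2010.
  Marketing Approval Extension: 2027 days claimed exceeds the 1579-day cap, so +1579 days → 22 July 2014.
Expiry of referenced patent MR-775397:
  Base: filing + 21 years → 20 November 2007.
  Examination Delay Credit: +317 days → 2 October 2008.
  Marketing Approval Extension: 500 days (within the 1579-day cap) → +500 days → 14 February 2010.
Terminal disclaimer: MR-255600 expires on the earlier of 22 July 2014 and 14 February 2010.

February 14, 2010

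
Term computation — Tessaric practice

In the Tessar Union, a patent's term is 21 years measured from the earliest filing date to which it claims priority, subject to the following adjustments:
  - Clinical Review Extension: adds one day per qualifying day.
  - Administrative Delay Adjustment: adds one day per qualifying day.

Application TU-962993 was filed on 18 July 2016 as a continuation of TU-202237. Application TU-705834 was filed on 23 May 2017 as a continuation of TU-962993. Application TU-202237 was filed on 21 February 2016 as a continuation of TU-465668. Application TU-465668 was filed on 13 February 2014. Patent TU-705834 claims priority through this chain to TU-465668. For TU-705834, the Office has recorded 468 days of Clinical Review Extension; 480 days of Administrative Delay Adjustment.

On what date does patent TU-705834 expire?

Earliest priority filing: 13 February 2014.
Base term: 13 February 2014 + 21 years → 13 February 2035.
Clinical Review Extension: +468 days → 26 May 2036.
Administrative Delay Adjustment: +480 days → 18 September 2037.

September 18, 2037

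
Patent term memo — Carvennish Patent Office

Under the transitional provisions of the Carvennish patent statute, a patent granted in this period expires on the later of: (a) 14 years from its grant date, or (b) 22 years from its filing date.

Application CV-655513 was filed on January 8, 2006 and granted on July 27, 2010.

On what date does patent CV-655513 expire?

2028-01-08

(a) grant + 14 years → 27 July 2024.
(b) filing + 22 years → 8 January 2028.
Later of the two: 8 January 2028.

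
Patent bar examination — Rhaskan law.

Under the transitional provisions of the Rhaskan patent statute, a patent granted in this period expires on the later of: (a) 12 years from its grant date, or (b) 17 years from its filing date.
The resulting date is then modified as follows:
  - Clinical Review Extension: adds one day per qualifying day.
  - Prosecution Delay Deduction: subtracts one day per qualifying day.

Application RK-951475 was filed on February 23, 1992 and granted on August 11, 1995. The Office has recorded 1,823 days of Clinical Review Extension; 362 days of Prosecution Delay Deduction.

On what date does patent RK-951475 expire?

(a) grant + 12 years → 11 August 2007.
(b) filing + 17 years → 23 February 2009.
Later of the two: 23 February 2009.
Clinical Review Extension: +1823 days → 20 February 2014.
Prosecution Delay Deduction: −362 days → 23 February 2013.

2013-02-23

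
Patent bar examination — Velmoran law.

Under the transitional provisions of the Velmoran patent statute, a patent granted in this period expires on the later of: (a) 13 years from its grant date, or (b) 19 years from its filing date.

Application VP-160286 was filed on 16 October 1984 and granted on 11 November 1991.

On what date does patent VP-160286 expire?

(a) grant + 13 years → 11 November 2004.
(b) filing + 19 years → 16 October 2003.
Later of the two: 11 November 2004.

November 11, 2004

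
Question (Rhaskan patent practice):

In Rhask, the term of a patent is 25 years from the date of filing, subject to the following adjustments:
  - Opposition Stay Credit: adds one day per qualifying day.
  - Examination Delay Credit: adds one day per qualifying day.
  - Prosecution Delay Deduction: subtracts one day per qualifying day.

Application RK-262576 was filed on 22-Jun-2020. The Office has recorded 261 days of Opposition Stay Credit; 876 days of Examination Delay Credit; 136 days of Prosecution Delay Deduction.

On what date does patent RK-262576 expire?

Base term: filing date + 25 years → 22 June 2045.
Opposition Stay Credit: +261 days → 10 March 2046.
Examination Delay Credit: +876 days → 2 August 2048.
Prosecution Delay Deduction: −136 days → 19 March 2048.

2048-03-19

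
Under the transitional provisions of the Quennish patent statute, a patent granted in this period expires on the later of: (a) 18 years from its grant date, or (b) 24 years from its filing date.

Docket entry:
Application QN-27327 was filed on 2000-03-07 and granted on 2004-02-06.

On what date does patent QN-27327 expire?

March 7, 2024

(a) grant + 18 years → 6 February 2022.
(b) filing + 24 years → 7 March 2024.
Later of the two: 7 March 2024.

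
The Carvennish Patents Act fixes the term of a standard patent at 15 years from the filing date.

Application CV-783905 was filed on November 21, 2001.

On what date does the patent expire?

2016-11-21

Filing date + 15 years → 21 November 2016.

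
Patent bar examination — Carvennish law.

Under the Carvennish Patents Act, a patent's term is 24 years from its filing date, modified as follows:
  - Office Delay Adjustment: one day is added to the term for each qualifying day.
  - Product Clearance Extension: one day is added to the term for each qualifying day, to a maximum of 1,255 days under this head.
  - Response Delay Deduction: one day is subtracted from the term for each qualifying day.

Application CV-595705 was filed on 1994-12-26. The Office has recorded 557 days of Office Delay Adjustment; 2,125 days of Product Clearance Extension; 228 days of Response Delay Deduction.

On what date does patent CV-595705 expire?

2023-04-28

Base term: filing date + 24 years → 26 December 2018.
Office Delay Adjustment: +557 days → 5 July 2020.
Product Clearance Extension: 2125 days claimed exceeds the 1255-day cap, so +1255 days → 12 December 2023.
Response Delay Deduction: −228 days → 28 April 2023.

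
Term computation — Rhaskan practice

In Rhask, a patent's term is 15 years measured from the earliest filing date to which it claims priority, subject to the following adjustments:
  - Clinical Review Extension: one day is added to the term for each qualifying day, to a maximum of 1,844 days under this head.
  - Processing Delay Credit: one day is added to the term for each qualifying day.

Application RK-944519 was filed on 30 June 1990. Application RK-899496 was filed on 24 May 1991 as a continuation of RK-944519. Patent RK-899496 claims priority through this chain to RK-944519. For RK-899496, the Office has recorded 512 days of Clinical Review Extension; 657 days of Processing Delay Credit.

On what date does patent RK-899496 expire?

September 11, 2008

Earliest priority filing: 30 June 1990.
Base term: 30 June 1990 + 15 years → 30 June 2005.
Clinical Review Extension: 512 days (within the 1844-day cap) → +512 days → 24 November 2006.
Processing Delay Credit: +657 days → 11 September 2008.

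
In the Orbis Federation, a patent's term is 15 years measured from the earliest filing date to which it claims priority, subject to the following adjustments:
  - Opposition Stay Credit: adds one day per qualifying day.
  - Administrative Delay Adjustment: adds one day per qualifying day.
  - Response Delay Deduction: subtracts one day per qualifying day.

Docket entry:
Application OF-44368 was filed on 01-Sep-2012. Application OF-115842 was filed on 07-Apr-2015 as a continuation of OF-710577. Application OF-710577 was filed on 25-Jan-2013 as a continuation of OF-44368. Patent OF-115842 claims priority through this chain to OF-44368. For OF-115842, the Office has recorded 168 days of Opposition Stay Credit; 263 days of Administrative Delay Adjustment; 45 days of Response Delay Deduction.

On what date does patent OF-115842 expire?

Earliest priority filing: 1 September 2012.
Base term: 1 September 2012 + 15 years → 1 September 2027.
Opposition Stay Credit: +168 days → 16 February 2028.
Administrative Delay Adjustment: +263 days → 5 November 2028.
Response Delay Deduction: −45 days → 21 September 2028.

September 21, 2028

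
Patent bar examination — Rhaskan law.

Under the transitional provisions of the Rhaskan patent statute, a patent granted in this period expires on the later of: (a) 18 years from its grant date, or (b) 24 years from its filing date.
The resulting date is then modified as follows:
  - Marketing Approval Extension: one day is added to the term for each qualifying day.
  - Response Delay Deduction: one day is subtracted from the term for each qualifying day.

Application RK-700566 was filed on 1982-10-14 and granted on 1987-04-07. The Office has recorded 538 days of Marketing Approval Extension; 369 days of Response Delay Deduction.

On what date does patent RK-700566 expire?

(a) grant + 18 years → 7 April 2005.
(b) filing + 24 years → 14 October 2006.
Later of the two: 14 October 2006.
Marketing Approval Extension: +538 days → 4 April 2008.
Response Delay Deduction: −369 days → 1 April 2007.

April 1, 2007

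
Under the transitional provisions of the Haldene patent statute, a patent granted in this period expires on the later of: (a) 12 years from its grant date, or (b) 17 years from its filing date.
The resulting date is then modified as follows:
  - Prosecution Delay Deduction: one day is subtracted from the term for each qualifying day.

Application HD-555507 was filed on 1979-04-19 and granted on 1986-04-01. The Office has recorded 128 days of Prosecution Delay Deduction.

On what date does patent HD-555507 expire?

(a) grant + 12 years → 1 April 1998.
(b) filing + 17 years → 19 April 1996.
Later of the two: 1 April 1998.
Prosecution Delay Deduction: −128 days → 24 November 1997.

1997-11-24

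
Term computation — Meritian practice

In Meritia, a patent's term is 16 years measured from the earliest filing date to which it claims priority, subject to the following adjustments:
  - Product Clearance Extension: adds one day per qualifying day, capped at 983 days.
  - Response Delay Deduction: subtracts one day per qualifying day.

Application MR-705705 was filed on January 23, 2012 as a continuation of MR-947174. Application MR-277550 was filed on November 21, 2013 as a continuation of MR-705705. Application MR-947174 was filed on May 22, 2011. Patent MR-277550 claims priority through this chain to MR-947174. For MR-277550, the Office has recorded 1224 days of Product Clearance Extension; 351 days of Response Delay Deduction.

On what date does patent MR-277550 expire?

Earliest priority filing: 22 May 2011.
Base term: 22 May 2011 + 16 years → 22 May 2027.
Product Clearance Extension: 1224 days claimed exceeds the 983-day cap, so +983 days → 29 January 2030.
Response Delay Deduction: −351 days → 12 February 2029.

2029-02-12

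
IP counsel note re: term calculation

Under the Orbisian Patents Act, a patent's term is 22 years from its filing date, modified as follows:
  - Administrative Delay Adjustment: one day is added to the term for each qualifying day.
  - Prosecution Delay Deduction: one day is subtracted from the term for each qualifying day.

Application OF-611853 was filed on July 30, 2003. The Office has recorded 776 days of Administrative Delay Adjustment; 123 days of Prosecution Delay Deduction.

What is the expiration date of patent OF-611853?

Base term: filing date + 22 years → 30 July 2025.
Administrative Delay Adjustment: +776 days → 14 September 2027.
Prosecution Delay Deduction: −123 days → 14 May 2027.

May 14, 2027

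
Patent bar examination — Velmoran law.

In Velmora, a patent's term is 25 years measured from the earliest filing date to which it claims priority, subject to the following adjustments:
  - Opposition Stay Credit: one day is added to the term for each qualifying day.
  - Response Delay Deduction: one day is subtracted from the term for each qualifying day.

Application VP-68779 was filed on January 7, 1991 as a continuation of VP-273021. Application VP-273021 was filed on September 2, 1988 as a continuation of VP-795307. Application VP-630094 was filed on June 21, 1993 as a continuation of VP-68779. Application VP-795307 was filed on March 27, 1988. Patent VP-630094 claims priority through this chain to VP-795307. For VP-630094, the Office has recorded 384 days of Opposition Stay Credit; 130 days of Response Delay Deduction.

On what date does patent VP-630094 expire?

Earliest priority filing: 27 March 1988.
Base term: 27 March 1988 + 25 years → 27 March 2013.
Opposition Stay Credit: +384 days → 15 April 2014.
Response Delay Deduction: −130 days → 6 December 2013.

2013-12-06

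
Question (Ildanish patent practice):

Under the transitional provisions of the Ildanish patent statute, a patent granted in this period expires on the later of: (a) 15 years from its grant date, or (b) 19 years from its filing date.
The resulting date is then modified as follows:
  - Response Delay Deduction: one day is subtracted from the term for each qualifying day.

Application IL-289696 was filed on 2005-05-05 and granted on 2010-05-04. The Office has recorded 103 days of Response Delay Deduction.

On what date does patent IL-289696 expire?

(a) grant + 15 years → 4 May 2025.
(b) filing + 19 years → 5 May 2024.
Later of the two: 4 May 2025.
Response Delay Deduction: −103 days → 21 January 2025.

January 21, 2025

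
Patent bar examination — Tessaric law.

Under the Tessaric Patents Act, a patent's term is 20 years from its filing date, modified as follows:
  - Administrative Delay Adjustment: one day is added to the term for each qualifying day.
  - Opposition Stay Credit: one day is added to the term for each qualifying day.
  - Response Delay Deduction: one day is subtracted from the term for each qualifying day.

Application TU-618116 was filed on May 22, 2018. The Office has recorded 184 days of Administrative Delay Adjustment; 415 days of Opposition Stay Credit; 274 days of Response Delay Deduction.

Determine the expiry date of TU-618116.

April 12, 2039

Base term: filing date + 20 years → 22 May 2038.
Administrative Delay Adjustment: +184 days → 22 November 2038.
Opposition Stay Credit: +415 days → 11 January 2040.
Response Delay Deduction: −274 days → 12 April 2039.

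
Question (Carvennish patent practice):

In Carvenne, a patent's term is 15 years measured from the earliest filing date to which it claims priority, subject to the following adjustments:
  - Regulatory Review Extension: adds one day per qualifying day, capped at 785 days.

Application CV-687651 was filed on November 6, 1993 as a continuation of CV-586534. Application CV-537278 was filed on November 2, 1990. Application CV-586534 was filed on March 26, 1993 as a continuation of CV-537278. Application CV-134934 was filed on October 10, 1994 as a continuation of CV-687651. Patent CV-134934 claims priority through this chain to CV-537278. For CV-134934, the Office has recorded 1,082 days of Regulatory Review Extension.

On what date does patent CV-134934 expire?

December 27, 2007

Earliest priority filing: 2 November 1990.
Base term: 2 November 1990 + 15 years → 2 November 2005.
Regulatory Review Extension: 1082 days claimed exceeds the 785-day cap, so +785 days → 27 December 2007.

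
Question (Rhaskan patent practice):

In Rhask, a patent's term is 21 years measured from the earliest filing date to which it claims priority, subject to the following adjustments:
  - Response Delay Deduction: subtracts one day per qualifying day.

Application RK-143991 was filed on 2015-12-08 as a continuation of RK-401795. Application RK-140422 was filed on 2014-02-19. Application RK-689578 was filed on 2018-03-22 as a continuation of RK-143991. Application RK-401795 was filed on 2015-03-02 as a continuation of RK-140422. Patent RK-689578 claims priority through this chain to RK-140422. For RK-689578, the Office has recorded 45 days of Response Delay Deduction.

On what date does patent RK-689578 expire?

January 5, 2035

Earliest priority filing: 19 February 2014.
Base term: 19 February 2014 + 21 years → 19 February 2035.
Response Delay Deduction: −45 days → 5 January 2035.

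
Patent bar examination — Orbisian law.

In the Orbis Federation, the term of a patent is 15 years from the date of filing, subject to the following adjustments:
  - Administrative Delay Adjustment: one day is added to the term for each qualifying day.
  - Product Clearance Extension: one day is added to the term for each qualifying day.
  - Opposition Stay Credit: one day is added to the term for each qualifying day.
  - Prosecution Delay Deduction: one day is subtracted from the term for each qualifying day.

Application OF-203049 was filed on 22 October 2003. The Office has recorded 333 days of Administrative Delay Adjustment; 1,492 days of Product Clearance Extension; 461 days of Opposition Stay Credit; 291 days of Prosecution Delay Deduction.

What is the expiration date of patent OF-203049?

Base term: filing date + 15 years → 22 October 2018.
Administrative Delay Adjustment: +333 days → 20 September 2019.
Product Clearance Extension: +1492 days → 21 October 2023.
Opposition Stay Credit: +461 days → 24 January 2025.
Prosecution Delay Deduction: −291 days → 8 April 2024.

April 8, 2024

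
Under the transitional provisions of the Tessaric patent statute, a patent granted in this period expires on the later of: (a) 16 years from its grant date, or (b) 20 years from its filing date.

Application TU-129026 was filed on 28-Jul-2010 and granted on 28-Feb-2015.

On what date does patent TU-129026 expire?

(a) grant + 16 years → 28 February 2031.
(b) filing + 20 years → 28 July 2030.
Later of the two: 28 February 2031.

February 28, 2031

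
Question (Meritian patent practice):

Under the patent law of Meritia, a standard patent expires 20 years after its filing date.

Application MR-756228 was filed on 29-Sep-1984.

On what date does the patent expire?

2004-09-29

Filing date + 20 years → 29 September 2004.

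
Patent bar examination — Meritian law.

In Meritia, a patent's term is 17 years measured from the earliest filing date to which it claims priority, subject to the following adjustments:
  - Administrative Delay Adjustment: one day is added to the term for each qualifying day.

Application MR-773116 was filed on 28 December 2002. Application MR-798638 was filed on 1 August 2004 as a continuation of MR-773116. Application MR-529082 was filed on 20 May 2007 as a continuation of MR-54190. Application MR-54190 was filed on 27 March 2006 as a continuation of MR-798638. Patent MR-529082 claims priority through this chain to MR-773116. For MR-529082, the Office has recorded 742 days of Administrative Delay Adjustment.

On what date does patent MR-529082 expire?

Earliest priority filing: 28 December 2002.
Base term: 28 December 2002 + 17 years → 28 December 2019.
Administrative Delay Adjustment: +742 days → 8 January 2022.

2022-01-08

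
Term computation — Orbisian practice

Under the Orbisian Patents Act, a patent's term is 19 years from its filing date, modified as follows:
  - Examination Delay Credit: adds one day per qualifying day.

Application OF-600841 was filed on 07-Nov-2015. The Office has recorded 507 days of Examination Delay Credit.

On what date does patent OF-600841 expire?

2036-03-28

Base term: filing date + 19 years → 7 November 2034.
Examination Delay Credit: +507 days → 28 March 2036.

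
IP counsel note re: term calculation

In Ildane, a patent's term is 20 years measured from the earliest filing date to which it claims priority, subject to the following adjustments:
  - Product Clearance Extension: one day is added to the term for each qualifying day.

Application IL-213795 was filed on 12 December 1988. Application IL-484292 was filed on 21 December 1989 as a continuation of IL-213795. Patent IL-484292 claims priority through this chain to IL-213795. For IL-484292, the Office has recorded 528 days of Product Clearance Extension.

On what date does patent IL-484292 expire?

2010-05-24

Earliest priority filing: 12 December 1988.
Base term: 12 December 1988 + 20 years → 12 December 2008.
Product Clearance Extension: +528 days → 24 May 2010.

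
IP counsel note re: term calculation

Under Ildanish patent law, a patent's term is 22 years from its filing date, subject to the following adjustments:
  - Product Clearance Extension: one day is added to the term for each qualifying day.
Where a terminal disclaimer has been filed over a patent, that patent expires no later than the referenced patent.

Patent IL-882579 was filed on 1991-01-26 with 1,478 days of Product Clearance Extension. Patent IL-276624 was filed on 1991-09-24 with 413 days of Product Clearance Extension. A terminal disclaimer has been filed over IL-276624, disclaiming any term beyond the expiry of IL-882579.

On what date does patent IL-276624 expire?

November 11, 2014

Natural term of IL-276624:
  Base: filing + 22 years → 24 September 2013.
  Product Clearance Extension: +413 days → 11 November 2014.
Expiry of referenced patent IL-882579:
  Base: filing + 22 years → 26 January 2013.
  Product Clearance Extension: +1478 days → 12 February 2017.
Terminal disclaimer: IL-276624 expires on the earlier of 11 November 2014 and 12 February 2017.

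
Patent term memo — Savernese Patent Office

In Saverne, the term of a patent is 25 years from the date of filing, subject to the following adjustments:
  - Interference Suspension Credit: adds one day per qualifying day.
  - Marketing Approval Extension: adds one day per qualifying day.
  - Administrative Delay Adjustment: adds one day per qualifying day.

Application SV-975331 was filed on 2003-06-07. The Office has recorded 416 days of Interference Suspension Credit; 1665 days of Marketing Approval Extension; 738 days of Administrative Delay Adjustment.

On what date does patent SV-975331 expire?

Base term: filing date + 25 years → 7 June 2028.
Interference Suspension Credit: +416 days → 28 July 2029.
Marketing Approval Extension: +1665 days → 17 February 2034.
Administrative Delay Adjustment: +738 days → 25 February 2036.

2036-02-25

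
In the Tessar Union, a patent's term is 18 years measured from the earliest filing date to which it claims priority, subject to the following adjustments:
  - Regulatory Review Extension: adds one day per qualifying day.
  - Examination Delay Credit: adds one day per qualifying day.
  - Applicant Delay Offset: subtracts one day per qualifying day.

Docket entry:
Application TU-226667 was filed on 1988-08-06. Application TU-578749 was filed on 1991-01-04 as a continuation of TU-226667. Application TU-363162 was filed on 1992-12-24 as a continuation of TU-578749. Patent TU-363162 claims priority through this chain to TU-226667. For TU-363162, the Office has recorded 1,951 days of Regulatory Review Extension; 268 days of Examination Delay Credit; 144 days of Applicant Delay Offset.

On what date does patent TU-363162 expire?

April 11, 2012

Earliest priority filing: 6 August 1988.
Base term: 6 August 1988 + 18 years → 6 August 2006.
Regulatory Review Extension: +1951 days → 9 December 2011.
Examination Delay Credit: +268 days → 2 September 2012.
Applicant Delay Offset: −144 days → 11 April 2012.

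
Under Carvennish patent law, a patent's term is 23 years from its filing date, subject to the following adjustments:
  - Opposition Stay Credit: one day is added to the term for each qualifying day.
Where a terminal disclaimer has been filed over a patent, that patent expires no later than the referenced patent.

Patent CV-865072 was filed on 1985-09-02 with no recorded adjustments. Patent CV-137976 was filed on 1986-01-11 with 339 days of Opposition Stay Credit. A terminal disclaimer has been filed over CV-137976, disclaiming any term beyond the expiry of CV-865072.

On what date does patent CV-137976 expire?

Natural term of CV-137976:
  Base: filing + 23 years → 11 January 2009.
  Opposition Stay Credit: +339 days → 16 December 2009.
Expiry of referenced patent CV-865072:
  Base: filing + 23 years → 2 September 2008.
Terminal disclaimer: CV-137976 expires on the earlier of 16 December 2009 and 2 September 2008.

2008-09-02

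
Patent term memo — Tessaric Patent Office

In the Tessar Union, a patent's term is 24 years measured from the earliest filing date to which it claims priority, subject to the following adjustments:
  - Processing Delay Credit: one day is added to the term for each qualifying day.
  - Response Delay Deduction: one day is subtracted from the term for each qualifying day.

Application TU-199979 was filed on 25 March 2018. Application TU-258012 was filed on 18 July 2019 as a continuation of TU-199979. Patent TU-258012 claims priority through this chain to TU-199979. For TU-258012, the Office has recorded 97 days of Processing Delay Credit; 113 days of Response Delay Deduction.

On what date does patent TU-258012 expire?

Earliest priority filing: 25 March 2018.
Base term: 25 March 2018 + 24 years → 25 March 2042.
Processing Delay Credit: +97 days → 30 June 2042.
Response Delay Deduction: −113 days → 9 March 2042.

2042-03-09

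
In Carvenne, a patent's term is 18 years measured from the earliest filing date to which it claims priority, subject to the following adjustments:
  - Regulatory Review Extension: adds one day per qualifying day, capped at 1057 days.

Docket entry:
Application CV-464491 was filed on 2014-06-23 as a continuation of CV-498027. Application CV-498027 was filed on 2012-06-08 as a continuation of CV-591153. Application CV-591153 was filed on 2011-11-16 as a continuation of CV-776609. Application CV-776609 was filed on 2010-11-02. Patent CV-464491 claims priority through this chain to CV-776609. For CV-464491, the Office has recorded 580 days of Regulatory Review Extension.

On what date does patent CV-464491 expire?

Earliest priority filing: 2 November 2010.
Base term: 2 November 2010 + 18 years → 2 November 2028.
Regulatory Review Extension: 580 days (within the 1057-day cap) → +580 days → 5 June 2030.

June 5, 2030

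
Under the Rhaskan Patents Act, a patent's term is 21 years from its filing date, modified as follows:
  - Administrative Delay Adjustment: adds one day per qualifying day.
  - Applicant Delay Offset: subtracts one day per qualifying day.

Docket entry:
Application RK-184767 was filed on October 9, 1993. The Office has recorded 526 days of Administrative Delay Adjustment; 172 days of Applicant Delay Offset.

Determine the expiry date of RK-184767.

Base term: filing date + 21 years → 9 October 2014.
Administrative Delay Adjustment: +526 days → 18 March 2016.
Applicant Delay Offset: −172 days → 28 September 2015.

2015-09-28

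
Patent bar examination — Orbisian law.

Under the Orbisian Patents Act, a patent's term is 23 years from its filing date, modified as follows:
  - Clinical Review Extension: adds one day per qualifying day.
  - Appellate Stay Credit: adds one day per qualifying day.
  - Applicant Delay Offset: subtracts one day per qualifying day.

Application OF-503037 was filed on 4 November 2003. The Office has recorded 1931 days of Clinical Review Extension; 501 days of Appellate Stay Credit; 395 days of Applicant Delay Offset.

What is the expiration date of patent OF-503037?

Base term: filing date + 23 years → 4 November 2026.
Clinical Review Extension: +1931 days → 17 February 2032.
Appellate Stay Credit: +501 days → 2 July 2033.
Applicant Delay Offset: −395 days → 2 June 2032.

2032-06-02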